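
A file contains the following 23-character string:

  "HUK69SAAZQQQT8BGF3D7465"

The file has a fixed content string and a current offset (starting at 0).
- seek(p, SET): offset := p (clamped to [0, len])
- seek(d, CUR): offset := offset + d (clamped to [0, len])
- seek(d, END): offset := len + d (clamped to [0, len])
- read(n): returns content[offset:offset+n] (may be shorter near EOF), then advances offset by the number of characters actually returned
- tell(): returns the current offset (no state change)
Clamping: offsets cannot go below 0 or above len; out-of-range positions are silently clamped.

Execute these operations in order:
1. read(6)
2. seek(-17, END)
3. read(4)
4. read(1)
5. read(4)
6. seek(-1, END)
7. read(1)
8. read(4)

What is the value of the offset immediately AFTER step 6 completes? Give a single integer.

After 1 (read(6)): returned 'HUK69S', offset=6
After 2 (seek(-17, END)): offset=6
After 3 (read(4)): returned 'AAZQ', offset=10
After 4 (read(1)): returned 'Q', offset=11
After 5 (read(4)): returned 'QT8B', offset=15
After 6 (seek(-1, END)): offset=22

Answer: 22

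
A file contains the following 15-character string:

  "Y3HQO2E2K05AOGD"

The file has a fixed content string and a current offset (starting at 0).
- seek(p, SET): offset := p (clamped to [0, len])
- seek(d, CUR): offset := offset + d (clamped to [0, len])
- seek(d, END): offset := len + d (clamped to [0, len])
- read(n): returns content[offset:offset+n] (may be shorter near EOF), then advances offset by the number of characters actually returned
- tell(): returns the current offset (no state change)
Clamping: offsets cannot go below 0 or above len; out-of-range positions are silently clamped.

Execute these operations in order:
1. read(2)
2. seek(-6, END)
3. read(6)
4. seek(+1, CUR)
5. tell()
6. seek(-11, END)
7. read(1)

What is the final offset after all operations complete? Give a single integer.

After 1 (read(2)): returned 'Y3', offset=2
After 2 (seek(-6, END)): offset=9
After 3 (read(6)): returned '05AOGD', offset=15
After 4 (seek(+1, CUR)): offset=15
After 5 (tell()): offset=15
After 6 (seek(-11, END)): offset=4
After 7 (read(1)): returned 'O', offset=5

Answer: 5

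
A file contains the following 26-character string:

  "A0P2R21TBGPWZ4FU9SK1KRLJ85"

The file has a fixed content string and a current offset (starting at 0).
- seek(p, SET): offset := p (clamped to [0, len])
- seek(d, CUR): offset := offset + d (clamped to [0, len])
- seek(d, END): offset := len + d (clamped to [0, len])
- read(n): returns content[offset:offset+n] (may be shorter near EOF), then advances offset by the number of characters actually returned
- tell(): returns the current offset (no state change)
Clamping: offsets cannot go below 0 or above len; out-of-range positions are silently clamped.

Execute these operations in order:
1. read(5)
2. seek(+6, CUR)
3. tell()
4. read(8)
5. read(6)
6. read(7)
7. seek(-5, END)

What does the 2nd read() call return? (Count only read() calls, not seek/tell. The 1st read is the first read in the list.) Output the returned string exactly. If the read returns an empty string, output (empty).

Answer: WZ4FU9SK

Derivation:
After 1 (read(5)): returned 'A0P2R', offset=5
After 2 (seek(+6, CUR)): offset=11
After 3 (tell()): offset=11
After 4 (read(8)): returned 'WZ4FU9SK', offset=19
After 5 (read(6)): returned '1KRLJ8', offset=25
After 6 (read(7)): returned '5', offset=26
After 7 (seek(-5, END)): offset=21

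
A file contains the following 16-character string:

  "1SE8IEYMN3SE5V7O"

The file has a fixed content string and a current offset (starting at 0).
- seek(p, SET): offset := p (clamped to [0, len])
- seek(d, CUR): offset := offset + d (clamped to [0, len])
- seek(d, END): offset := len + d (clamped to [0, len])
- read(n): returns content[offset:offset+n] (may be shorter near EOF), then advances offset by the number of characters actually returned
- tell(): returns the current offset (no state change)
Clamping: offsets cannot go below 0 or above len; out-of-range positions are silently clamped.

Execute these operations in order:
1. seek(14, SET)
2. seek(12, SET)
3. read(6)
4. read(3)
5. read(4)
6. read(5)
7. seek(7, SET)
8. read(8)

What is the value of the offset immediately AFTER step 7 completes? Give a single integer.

Answer: 7

Derivation:
After 1 (seek(14, SET)): offset=14
After 2 (seek(12, SET)): offset=12
After 3 (read(6)): returned '5V7O', offset=16
After 4 (read(3)): returned '', offset=16
After 5 (read(4)): returned '', offset=16
After 6 (read(5)): returned '', offset=16
After 7 (seek(7, SET)): offset=7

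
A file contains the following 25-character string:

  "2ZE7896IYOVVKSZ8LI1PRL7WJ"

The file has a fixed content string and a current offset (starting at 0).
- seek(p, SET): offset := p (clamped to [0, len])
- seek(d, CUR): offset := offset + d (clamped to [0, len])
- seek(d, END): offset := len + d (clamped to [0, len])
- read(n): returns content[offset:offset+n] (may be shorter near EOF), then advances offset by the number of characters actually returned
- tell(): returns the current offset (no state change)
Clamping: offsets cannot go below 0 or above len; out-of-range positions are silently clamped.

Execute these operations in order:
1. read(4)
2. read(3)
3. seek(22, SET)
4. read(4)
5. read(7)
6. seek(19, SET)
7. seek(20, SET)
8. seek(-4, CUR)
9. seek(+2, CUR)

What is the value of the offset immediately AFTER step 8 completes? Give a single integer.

Answer: 16

Derivation:
After 1 (read(4)): returned '2ZE7', offset=4
After 2 (read(3)): returned '896', offset=7
After 3 (seek(22, SET)): offset=22
After 4 (read(4)): returned '7WJ', offset=25
After 5 (read(7)): returned '', offset=25
After 6 (seek(19, SET)): offset=19
After 7 (seek(20, SET)): offset=20
After 8 (seek(-4, CUR)): offset=16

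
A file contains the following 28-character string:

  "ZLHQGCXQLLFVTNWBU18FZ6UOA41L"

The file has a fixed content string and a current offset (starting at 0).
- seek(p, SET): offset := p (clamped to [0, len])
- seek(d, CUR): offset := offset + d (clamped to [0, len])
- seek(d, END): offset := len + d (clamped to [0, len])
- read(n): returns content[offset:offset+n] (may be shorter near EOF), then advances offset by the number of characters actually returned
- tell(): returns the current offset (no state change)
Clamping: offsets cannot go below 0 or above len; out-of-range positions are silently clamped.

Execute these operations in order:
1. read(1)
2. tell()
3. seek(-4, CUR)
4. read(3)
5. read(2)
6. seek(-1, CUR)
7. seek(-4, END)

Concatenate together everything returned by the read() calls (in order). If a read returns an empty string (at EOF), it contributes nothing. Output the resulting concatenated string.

After 1 (read(1)): returned 'Z', offset=1
After 2 (tell()): offset=1
After 3 (seek(-4, CUR)): offset=0
After 4 (read(3)): returned 'ZLH', offset=3
After 5 (read(2)): returned 'QG', offset=5
After 6 (seek(-1, CUR)): offset=4
After 7 (seek(-4, END)): offset=24

Answer: ZZLHQG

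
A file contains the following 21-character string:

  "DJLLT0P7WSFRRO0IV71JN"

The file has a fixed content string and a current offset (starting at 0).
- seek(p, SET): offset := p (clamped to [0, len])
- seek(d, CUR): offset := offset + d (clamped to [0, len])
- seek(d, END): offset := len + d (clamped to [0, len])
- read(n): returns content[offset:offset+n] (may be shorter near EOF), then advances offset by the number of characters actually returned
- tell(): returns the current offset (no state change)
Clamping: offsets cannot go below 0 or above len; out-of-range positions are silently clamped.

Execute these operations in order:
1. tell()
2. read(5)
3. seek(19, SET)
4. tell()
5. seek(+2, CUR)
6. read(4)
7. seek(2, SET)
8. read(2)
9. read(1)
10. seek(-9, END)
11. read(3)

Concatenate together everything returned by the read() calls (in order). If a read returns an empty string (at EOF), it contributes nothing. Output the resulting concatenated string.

After 1 (tell()): offset=0
After 2 (read(5)): returned 'DJLLT', offset=5
After 3 (seek(19, SET)): offset=19
After 4 (tell()): offset=19
After 5 (seek(+2, CUR)): offset=21
After 6 (read(4)): returned '', offset=21
After 7 (seek(2, SET)): offset=2
After 8 (read(2)): returned 'LL', offset=4
After 9 (read(1)): returned 'T', offset=5
After 10 (seek(-9, END)): offset=12
After 11 (read(3)): returned 'RO0', offset=15

Answer: DJLLTLLTRO0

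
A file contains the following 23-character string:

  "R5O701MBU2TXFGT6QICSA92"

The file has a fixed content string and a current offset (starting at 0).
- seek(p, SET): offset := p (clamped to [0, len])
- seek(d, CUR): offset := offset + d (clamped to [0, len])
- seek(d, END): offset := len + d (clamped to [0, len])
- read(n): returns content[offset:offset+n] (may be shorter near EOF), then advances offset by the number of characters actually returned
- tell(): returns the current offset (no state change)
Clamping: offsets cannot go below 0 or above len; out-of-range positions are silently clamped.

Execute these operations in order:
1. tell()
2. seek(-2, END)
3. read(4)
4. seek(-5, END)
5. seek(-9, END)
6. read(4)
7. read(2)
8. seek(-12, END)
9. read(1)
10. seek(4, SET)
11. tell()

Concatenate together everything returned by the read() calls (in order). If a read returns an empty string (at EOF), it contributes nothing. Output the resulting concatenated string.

After 1 (tell()): offset=0
After 2 (seek(-2, END)): offset=21
After 3 (read(4)): returned '92', offset=23
After 4 (seek(-5, END)): offset=18
After 5 (seek(-9, END)): offset=14
After 6 (read(4)): returned 'T6QI', offset=18
After 7 (read(2)): returned 'CS', offset=20
After 8 (seek(-12, END)): offset=11
After 9 (read(1)): returned 'X', offset=12
After 10 (seek(4, SET)): offset=4
After 11 (tell()): offset=4

Answer: 92T6QICSX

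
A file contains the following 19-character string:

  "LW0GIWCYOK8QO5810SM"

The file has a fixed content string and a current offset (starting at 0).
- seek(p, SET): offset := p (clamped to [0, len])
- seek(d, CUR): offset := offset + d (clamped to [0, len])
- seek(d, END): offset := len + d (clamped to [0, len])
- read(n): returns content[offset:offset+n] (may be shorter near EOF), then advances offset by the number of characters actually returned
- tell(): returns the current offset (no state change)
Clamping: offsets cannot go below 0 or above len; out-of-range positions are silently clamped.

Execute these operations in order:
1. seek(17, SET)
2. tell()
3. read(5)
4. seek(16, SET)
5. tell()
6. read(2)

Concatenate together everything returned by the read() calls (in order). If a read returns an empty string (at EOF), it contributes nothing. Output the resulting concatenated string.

After 1 (seek(17, SET)): offset=17
After 2 (tell()): offset=17
After 3 (read(5)): returned 'SM', offset=19
After 4 (seek(16, SET)): offset=16
After 5 (tell()): offset=16
After 6 (read(2)): returned '0S', offset=18

Answer: SM0S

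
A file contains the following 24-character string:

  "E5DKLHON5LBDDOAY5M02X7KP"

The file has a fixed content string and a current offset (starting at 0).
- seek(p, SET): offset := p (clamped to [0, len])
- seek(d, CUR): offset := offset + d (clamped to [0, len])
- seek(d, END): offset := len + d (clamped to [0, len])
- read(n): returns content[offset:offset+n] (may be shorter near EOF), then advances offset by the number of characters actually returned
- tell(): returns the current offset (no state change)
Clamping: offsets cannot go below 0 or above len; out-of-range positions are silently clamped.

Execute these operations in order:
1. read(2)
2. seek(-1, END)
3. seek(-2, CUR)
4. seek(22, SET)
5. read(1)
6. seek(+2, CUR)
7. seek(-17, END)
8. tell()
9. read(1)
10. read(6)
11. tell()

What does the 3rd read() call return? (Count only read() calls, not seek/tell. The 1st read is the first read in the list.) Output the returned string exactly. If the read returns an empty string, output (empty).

After 1 (read(2)): returned 'E5', offset=2
After 2 (seek(-1, END)): offset=23
After 3 (seek(-2, CUR)): offset=21
After 4 (seek(22, SET)): offset=22
After 5 (read(1)): returned 'K', offset=23
After 6 (seek(+2, CUR)): offset=24
After 7 (seek(-17, END)): offset=7
After 8 (tell()): offset=7
After 9 (read(1)): returned 'N', offset=8
After 10 (read(6)): returned '5LBDDO', offset=14
After 11 (tell()): offset=14

Answer: N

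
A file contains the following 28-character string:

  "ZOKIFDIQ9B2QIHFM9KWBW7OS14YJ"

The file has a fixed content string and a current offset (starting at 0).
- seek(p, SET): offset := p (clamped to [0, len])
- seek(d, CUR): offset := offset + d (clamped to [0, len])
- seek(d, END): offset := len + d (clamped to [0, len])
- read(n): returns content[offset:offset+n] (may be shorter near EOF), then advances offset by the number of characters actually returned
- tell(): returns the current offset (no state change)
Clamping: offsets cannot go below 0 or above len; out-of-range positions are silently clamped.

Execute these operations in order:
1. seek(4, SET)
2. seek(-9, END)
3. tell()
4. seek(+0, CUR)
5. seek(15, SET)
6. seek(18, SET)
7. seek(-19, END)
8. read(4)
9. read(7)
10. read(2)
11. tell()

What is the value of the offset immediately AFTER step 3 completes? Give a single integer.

After 1 (seek(4, SET)): offset=4
After 2 (seek(-9, END)): offset=19
After 3 (tell()): offset=19

Answer: 19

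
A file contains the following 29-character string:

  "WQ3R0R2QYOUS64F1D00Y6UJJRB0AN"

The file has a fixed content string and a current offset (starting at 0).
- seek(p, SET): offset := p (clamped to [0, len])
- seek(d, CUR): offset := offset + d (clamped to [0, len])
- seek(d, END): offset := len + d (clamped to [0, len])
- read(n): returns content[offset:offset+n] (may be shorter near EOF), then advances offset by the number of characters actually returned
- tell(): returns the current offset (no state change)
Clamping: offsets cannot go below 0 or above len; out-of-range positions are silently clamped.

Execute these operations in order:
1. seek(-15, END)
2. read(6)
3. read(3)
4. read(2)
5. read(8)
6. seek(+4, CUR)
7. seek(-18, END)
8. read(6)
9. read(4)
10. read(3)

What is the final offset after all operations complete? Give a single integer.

Answer: 24

Derivation:
After 1 (seek(-15, END)): offset=14
After 2 (read(6)): returned 'F1D00Y', offset=20
After 3 (read(3)): returned '6UJ', offset=23
After 4 (read(2)): returned 'JR', offset=25
After 5 (read(8)): returned 'B0AN', offset=29
After 6 (seek(+4, CUR)): offset=29
After 7 (seek(-18, END)): offset=11
After 8 (read(6)): returned 'S64F1D', offset=17
After 9 (read(4)): returned '00Y6', offset=21
After 10 (read(3)): returned 'UJJ', offset=24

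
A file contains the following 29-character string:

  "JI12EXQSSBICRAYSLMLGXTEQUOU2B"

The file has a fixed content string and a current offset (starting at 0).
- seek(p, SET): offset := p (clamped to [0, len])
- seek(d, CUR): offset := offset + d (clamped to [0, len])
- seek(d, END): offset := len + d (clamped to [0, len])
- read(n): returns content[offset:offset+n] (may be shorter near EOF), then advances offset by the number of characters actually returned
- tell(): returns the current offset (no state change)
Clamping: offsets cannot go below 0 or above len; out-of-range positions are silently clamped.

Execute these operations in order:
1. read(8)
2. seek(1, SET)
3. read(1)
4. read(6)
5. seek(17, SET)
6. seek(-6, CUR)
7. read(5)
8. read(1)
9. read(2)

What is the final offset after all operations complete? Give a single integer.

After 1 (read(8)): returned 'JI12EXQS', offset=8
After 2 (seek(1, SET)): offset=1
After 3 (read(1)): returned 'I', offset=2
After 4 (read(6)): returned '12EXQS', offset=8
After 5 (seek(17, SET)): offset=17
After 6 (seek(-6, CUR)): offset=11
After 7 (read(5)): returned 'CRAYS', offset=16
After 8 (read(1)): returned 'L', offset=17
After 9 (read(2)): returned 'ML', offset=19

Answer: 19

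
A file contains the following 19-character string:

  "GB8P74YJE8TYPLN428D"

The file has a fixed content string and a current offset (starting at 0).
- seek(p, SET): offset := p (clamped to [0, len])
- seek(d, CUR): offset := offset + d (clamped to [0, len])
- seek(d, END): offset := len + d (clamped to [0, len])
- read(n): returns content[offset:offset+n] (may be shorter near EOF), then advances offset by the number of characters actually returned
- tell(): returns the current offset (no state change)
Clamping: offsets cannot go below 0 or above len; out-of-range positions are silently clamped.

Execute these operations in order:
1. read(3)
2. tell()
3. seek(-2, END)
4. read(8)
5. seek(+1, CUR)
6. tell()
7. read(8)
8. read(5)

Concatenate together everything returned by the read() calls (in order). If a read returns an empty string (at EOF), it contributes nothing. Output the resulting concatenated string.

After 1 (read(3)): returned 'GB8', offset=3
After 2 (tell()): offset=3
After 3 (seek(-2, END)): offset=17
After 4 (read(8)): returned '8D', offset=19
After 5 (seek(+1, CUR)): offset=19
After 6 (tell()): offset=19
After 7 (read(8)): returned '', offset=19
After 8 (read(5)): returned '', offset=19

Answer: GB88D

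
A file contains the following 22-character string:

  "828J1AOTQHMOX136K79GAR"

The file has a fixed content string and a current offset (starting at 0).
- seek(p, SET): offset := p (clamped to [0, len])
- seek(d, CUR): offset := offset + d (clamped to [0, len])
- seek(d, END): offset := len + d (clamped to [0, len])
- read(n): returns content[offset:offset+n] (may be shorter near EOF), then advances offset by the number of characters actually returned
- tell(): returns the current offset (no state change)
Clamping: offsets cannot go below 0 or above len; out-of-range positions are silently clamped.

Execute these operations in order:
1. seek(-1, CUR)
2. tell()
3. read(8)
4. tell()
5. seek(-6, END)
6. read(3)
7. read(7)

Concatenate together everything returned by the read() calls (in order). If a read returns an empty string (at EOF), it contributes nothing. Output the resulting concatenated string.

Answer: 828J1AOTK79GAR

Derivation:
After 1 (seek(-1, CUR)): offset=0
After 2 (tell()): offset=0
After 3 (read(8)): returned '828J1AOT', offset=8
After 4 (tell()): offset=8
After 5 (seek(-6, END)): offset=16
After 6 (read(3)): returned 'K79', offset=19
After 7 (read(7)): returned 'GAR', offset=22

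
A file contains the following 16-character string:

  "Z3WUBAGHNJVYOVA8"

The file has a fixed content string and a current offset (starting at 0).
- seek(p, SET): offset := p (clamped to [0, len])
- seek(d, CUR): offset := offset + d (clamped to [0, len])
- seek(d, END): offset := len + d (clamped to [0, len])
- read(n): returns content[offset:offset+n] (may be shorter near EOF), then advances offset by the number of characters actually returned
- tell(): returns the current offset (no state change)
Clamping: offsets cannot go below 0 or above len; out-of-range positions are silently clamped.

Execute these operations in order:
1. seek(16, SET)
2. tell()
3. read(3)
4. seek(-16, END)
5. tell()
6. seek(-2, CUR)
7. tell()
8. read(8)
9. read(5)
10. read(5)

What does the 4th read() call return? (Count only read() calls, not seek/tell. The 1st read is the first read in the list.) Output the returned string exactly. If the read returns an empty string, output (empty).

Answer: VA8

Derivation:
After 1 (seek(16, SET)): offset=16
After 2 (tell()): offset=16
After 3 (read(3)): returned '', offset=16
After 4 (seek(-16, END)): offset=0
After 5 (tell()): offset=0
After 6 (seek(-2, CUR)): offset=0
After 7 (tell()): offset=0
After 8 (read(8)): returned 'Z3WUBAGH', offset=8
After 9 (read(5)): returned 'NJVYO', offset=13
After 10 (read(5)): returned 'VA8', offset=16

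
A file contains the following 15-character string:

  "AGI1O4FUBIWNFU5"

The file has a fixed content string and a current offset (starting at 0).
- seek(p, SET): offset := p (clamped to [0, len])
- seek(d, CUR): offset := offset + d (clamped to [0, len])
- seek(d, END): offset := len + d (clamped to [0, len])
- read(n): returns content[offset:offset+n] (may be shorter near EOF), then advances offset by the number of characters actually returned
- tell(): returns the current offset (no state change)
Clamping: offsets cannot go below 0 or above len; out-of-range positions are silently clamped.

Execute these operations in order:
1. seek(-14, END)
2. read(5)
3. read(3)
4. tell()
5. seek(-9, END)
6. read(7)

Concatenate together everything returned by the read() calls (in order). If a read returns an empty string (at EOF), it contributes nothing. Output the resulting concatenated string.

After 1 (seek(-14, END)): offset=1
After 2 (read(5)): returned 'GI1O4', offset=6
After 3 (read(3)): returned 'FUB', offset=9
After 4 (tell()): offset=9
After 5 (seek(-9, END)): offset=6
After 6 (read(7)): returned 'FUBIWNF', offset=13

Answer: GI1O4FUBFUBIWNF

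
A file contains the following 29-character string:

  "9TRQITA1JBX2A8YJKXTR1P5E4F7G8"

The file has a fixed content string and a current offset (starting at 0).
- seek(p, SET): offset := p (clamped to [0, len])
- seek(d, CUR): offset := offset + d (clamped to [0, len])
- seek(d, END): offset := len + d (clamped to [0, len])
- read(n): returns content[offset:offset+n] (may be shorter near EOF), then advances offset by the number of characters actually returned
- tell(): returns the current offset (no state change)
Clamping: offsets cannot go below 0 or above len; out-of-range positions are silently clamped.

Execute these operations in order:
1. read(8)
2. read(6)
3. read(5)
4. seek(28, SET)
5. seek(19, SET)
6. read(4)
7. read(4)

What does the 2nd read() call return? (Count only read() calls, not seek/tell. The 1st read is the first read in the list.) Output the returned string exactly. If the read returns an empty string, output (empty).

Answer: JBX2A8

Derivation:
After 1 (read(8)): returned '9TRQITA1', offset=8
After 2 (read(6)): returned 'JBX2A8', offset=14
After 3 (read(5)): returned 'YJKXT', offset=19
After 4 (seek(28, SET)): offset=28
After 5 (seek(19, SET)): offset=19
After 6 (read(4)): returned 'R1P5', offset=23
After 7 (read(4)): returned 'E4F7', offset=27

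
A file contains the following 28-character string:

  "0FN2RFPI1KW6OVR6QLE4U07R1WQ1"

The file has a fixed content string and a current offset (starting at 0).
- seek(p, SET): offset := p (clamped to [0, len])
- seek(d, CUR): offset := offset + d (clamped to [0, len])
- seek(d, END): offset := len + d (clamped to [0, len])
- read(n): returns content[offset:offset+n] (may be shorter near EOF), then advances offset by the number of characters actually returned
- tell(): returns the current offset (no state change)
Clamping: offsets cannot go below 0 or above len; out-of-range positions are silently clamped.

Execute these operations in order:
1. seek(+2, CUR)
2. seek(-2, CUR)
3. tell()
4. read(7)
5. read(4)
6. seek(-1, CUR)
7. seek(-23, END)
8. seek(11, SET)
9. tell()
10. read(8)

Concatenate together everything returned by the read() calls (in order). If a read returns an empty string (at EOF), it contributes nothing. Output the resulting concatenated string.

Answer: 0FN2RFPI1KW6OVR6QLE

Derivation:
After 1 (seek(+2, CUR)): offset=2
After 2 (seek(-2, CUR)): offset=0
After 3 (tell()): offset=0
After 4 (read(7)): returned '0FN2RFP', offset=7
After 5 (read(4)): returned 'I1KW', offset=11
After 6 (seek(-1, CUR)): offset=10
After 7 (seek(-23, END)): offset=5
After 8 (seek(11, SET)): offset=11
After 9 (tell()): offset=11
After 10 (read(8)): returned '6OVR6QLE', offset=19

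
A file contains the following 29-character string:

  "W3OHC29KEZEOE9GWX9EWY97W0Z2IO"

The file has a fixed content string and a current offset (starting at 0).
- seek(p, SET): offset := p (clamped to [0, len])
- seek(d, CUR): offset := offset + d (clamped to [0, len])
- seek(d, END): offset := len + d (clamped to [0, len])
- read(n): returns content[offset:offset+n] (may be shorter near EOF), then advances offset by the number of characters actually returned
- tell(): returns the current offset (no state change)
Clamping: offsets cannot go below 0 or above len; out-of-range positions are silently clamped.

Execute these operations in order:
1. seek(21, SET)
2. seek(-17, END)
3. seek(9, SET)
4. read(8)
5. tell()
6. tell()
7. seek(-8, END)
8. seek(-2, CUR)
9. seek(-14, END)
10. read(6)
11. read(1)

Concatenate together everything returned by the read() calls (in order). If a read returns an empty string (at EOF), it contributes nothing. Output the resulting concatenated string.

Answer: ZEOE9GWXWX9EWY9

Derivation:
After 1 (seek(21, SET)): offset=21
After 2 (seek(-17, END)): offset=12
After 3 (seek(9, SET)): offset=9
After 4 (read(8)): returned 'ZEOE9GWX', offset=17
After 5 (tell()): offset=17
After 6 (tell()): offset=17
After 7 (seek(-8, END)): offset=21
After 8 (seek(-2, CUR)): offset=19
After 9 (seek(-14, END)): offset=15
After 10 (read(6)): returned 'WX9EWY', offset=21
After 11 (read(1)): returned '9', offset=22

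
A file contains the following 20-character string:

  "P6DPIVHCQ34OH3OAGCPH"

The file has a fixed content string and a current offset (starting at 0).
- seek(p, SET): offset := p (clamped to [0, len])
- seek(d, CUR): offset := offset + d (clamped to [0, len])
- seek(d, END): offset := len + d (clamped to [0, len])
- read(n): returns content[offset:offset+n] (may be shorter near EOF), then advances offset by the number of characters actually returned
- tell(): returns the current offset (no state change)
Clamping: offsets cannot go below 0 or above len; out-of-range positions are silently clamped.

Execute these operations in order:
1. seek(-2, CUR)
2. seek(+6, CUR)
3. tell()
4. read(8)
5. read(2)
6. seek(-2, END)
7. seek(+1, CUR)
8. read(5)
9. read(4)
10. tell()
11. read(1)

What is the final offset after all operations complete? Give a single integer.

Answer: 20

Derivation:
After 1 (seek(-2, CUR)): offset=0
After 2 (seek(+6, CUR)): offset=6
After 3 (tell()): offset=6
After 4 (read(8)): returned 'HCQ34OH3', offset=14
After 5 (read(2)): returned 'OA', offset=16
After 6 (seek(-2, END)): offset=18
After 7 (seek(+1, CUR)): offset=19
After 8 (read(5)): returned 'H', offset=20
After 9 (read(4)): returned '', offset=20
After 10 (tell()): offset=20
After 11 (read(1)): returned '', offset=20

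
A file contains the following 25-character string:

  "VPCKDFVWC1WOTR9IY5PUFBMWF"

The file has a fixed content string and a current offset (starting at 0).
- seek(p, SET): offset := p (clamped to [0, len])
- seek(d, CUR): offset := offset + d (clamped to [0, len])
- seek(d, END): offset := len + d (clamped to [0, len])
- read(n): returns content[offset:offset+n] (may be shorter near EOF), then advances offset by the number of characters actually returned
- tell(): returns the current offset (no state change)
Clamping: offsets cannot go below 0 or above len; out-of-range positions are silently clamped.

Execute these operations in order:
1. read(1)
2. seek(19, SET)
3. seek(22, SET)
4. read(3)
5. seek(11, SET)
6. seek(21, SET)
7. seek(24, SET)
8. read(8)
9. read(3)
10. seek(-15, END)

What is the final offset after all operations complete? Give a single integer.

After 1 (read(1)): returned 'V', offset=1
After 2 (seek(19, SET)): offset=19
After 3 (seek(22, SET)): offset=22
After 4 (read(3)): returned 'MWF', offset=25
After 5 (seek(11, SET)): offset=11
After 6 (seek(21, SET)): offset=21
After 7 (seek(24, SET)): offset=24
After 8 (read(8)): returned 'F', offset=25
After 9 (read(3)): returned '', offset=25
After 10 (seek(-15, END)): offset=10

Answer: 10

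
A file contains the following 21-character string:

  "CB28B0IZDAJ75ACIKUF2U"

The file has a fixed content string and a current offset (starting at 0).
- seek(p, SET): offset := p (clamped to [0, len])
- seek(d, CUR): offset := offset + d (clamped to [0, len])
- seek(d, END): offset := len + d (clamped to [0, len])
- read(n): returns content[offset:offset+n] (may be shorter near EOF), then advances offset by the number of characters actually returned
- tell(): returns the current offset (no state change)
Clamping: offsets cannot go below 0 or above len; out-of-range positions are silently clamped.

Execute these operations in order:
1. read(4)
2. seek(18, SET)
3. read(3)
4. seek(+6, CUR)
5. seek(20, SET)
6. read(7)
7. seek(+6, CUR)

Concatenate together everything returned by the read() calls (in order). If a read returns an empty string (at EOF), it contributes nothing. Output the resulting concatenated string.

Answer: CB28F2UU

Derivation:
After 1 (read(4)): returned 'CB28', offset=4
After 2 (seek(18, SET)): offset=18
After 3 (read(3)): returned 'F2U', offset=21
After 4 (seek(+6, CUR)): offset=21
After 5 (seek(20, SET)): offset=20
After 6 (read(7)): returned 'U', offset=21
After 7 (seek(+6, CUR)): offset=21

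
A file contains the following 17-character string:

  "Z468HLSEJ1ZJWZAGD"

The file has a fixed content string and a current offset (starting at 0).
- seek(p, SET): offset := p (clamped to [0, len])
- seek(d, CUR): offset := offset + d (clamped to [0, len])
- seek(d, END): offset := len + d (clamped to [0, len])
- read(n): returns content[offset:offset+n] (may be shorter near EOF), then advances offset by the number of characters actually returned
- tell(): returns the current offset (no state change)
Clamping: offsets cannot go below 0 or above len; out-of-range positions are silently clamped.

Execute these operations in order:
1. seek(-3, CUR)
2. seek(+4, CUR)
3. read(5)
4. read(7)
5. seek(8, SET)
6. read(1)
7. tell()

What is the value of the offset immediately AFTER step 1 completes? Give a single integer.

After 1 (seek(-3, CUR)): offset=0

Answer: 0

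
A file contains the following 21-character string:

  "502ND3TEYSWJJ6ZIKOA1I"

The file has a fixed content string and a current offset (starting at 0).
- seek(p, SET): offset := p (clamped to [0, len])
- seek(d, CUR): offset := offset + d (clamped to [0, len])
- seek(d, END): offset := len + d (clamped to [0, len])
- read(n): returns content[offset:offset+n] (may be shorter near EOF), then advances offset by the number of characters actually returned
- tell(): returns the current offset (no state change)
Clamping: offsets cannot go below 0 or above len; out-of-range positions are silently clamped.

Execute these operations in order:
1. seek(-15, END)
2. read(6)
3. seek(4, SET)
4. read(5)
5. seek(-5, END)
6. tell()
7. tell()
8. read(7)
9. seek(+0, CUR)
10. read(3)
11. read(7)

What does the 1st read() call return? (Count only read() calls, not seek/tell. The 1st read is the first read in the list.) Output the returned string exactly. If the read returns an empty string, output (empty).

After 1 (seek(-15, END)): offset=6
After 2 (read(6)): returned 'TEYSWJ', offset=12
After 3 (seek(4, SET)): offset=4
After 4 (read(5)): returned 'D3TEY', offset=9
After 5 (seek(-5, END)): offset=16
After 6 (tell()): offset=16
After 7 (tell()): offset=16
After 8 (read(7)): returned 'KOA1I', offset=21
After 9 (seek(+0, CUR)): offset=21
After 10 (read(3)): returned '', offset=21
After 11 (read(7)): returned '', offset=21

Answer: TEYSWJ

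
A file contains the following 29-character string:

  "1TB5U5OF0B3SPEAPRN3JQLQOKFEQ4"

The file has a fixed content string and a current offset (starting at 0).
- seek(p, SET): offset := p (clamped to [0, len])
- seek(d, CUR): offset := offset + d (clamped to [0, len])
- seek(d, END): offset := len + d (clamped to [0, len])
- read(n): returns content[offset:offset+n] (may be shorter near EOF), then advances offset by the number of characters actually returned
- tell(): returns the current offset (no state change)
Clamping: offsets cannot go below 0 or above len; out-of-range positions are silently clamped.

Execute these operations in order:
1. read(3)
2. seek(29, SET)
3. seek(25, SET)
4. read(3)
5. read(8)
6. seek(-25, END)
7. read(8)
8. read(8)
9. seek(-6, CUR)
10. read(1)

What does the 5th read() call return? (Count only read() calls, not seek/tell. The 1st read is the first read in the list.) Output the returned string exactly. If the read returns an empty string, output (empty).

Answer: PEAPRN3J

Derivation:
After 1 (read(3)): returned '1TB', offset=3
After 2 (seek(29, SET)): offset=29
After 3 (seek(25, SET)): offset=25
After 4 (read(3)): returned 'FEQ', offset=28
After 5 (read(8)): returned '4', offset=29
After 6 (seek(-25, END)): offset=4
After 7 (read(8)): returned 'U5OF0B3S', offset=12
After 8 (read(8)): returned 'PEAPRN3J', offset=20
After 9 (seek(-6, CUR)): offset=14
After 10 (read(1)): returned 'A', offset=15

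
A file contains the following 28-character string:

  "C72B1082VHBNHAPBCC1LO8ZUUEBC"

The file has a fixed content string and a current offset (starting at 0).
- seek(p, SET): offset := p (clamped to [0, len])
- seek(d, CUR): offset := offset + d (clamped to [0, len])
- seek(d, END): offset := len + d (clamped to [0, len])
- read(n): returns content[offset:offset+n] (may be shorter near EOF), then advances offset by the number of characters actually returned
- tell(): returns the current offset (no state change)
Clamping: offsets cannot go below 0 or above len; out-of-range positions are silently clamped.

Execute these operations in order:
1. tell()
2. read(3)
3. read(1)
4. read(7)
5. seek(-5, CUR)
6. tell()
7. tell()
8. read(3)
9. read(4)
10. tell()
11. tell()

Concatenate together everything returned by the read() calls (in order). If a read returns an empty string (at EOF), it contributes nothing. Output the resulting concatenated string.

After 1 (tell()): offset=0
After 2 (read(3)): returned 'C72', offset=3
After 3 (read(1)): returned 'B', offset=4
After 4 (read(7)): returned '1082VHB', offset=11
After 5 (seek(-5, CUR)): offset=6
After 6 (tell()): offset=6
After 7 (tell()): offset=6
After 8 (read(3)): returned '82V', offset=9
After 9 (read(4)): returned 'HBNH', offset=13
After 10 (tell()): offset=13
After 11 (tell()): offset=13

Answer: C72B1082VHB82VHBNH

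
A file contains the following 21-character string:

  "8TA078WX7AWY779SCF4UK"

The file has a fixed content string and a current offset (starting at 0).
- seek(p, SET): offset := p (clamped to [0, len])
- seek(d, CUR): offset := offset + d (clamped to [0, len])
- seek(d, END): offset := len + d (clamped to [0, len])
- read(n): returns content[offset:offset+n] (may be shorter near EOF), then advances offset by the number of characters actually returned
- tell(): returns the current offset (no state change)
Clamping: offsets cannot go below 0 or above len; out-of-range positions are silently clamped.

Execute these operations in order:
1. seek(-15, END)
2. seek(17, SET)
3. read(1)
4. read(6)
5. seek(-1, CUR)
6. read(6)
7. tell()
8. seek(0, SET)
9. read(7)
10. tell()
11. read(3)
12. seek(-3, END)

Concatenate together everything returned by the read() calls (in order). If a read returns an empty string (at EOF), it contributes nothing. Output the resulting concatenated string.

Answer: F4UKK8TA078WX7A

Derivation:
After 1 (seek(-15, END)): offset=6
After 2 (seek(17, SET)): offset=17
After 3 (read(1)): returned 'F', offset=18
After 4 (read(6)): returned '4UK', offset=21
After 5 (seek(-1, CUR)): offset=20
After 6 (read(6)): returned 'K', offset=21
After 7 (tell()): offset=21
After 8 (seek(0, SET)): offset=0
After 9 (read(7)): returned '8TA078W', offset=7
After 10 (tell()): offset=7
After 11 (read(3)): returned 'X7A', offset=10
After 12 (seek(-3, END)): offset=18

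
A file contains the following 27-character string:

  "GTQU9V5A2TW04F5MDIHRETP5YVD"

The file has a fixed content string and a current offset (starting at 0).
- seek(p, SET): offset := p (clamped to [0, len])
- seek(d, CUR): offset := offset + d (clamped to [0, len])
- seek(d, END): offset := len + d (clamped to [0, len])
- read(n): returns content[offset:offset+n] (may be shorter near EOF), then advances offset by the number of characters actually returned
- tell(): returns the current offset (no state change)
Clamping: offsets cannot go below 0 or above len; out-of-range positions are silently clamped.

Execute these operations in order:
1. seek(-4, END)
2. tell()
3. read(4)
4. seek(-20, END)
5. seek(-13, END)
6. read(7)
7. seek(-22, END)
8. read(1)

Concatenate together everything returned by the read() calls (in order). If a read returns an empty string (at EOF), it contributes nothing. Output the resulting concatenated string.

Answer: 5YVD5MDIHREV

Derivation:
After 1 (seek(-4, END)): offset=23
After 2 (tell()): offset=23
After 3 (read(4)): returned '5YVD', offset=27
After 4 (seek(-20, END)): offset=7
After 5 (seek(-13, END)): offset=14
After 6 (read(7)): returned '5MDIHRE', offset=21
After 7 (seek(-22, END)): offset=5
After 8 (read(1)): returned 'V', offset=6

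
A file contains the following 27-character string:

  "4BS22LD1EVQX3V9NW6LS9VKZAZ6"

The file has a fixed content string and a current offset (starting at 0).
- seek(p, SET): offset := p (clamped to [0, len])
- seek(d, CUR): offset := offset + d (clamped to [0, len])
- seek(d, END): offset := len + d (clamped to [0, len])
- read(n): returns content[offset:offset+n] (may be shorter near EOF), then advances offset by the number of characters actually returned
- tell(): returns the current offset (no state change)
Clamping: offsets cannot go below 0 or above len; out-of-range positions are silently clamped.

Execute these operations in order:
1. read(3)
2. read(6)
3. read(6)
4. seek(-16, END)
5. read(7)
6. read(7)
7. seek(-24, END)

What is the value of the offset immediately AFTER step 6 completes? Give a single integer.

After 1 (read(3)): returned '4BS', offset=3
After 2 (read(6)): returned '22LD1E', offset=9
After 3 (read(6)): returned 'VQX3V9', offset=15
After 4 (seek(-16, END)): offset=11
After 5 (read(7)): returned 'X3V9NW6', offset=18
After 6 (read(7)): returned 'LS9VKZA', offset=25

Answer: 25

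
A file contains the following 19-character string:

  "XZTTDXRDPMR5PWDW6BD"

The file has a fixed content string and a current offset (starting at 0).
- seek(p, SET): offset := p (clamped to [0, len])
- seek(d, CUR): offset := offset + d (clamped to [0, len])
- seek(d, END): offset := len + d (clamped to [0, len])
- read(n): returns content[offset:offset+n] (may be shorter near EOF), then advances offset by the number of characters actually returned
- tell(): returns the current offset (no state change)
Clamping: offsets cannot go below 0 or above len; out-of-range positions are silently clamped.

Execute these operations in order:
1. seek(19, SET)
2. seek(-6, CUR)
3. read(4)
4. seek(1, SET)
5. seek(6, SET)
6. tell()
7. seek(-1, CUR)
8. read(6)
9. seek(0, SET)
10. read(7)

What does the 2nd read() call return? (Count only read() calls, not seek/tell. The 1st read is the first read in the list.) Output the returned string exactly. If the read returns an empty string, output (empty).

Answer: XRDPMR

Derivation:
After 1 (seek(19, SET)): offset=19
After 2 (seek(-6, CUR)): offset=13
After 3 (read(4)): returned 'WDW6', offset=17
After 4 (seek(1, SET)): offset=1
After 5 (seek(6, SET)): offset=6
After 6 (tell()): offset=6
After 7 (seek(-1, CUR)): offset=5
After 8 (read(6)): returned 'XRDPMR', offset=11
After 9 (seek(0, SET)): offset=0
After 10 (read(7)): returned 'XZTTDXR', offset=7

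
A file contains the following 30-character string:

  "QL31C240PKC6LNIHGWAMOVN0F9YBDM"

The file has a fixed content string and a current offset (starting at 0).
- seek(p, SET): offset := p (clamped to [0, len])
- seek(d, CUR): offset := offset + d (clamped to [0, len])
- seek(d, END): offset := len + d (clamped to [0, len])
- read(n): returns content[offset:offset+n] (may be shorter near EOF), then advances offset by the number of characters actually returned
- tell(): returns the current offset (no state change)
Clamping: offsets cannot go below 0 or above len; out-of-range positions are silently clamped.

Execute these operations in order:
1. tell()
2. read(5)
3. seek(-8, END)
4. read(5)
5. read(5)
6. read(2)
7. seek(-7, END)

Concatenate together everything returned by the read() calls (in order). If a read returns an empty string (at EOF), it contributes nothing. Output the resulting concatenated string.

After 1 (tell()): offset=0
After 2 (read(5)): returned 'QL31C', offset=5
After 3 (seek(-8, END)): offset=22
After 4 (read(5)): returned 'N0F9Y', offset=27
After 5 (read(5)): returned 'BDM', offset=30
After 6 (read(2)): returned '', offset=30
After 7 (seek(-7, END)): offset=23

Answer: QL31CN0F9YBDM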